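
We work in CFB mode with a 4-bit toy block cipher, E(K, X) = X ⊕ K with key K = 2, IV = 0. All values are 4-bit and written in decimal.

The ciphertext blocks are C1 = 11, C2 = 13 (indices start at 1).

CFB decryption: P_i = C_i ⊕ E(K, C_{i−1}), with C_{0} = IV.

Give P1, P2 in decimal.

P1 = 9, P2 = 4

P1: E(K, 0) = 2; 11 ⊕ 2 = 9.
P2: E(K, 11) = 9; 13 ⊕ 9 = 4.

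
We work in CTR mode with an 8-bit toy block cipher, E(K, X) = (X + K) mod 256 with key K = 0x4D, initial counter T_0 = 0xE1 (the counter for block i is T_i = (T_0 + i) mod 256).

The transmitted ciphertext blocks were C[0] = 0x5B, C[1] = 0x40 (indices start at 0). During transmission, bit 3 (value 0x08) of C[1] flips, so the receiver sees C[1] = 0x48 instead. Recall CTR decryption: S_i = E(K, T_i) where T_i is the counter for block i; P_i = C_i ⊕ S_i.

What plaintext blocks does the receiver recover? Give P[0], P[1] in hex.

P[0] = 0x75, P[1] = 0x67

Only C[1] changed, to 0x48. In CTR, a change in C_i flips the same bit in P_i only; the keystream is unaffected. Decrypting the received ciphertext:
P[0]: T = 0xE1, S = E(K, T) = 0x2E; 0x5B ⊕ 0x2E = 0x75.
P[1]: T = 0xE2, S = E(K, T) = 0x2F; 0x48 ⊕ 0x2F = 0x67.
Blocks that differ from the original plaintext: P[1].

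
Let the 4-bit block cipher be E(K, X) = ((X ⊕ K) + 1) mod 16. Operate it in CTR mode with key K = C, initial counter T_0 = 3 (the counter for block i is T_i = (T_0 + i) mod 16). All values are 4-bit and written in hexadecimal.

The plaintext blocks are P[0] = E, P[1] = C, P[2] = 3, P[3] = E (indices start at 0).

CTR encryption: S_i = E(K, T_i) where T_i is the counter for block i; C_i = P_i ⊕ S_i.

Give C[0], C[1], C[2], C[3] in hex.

C[0]: T = 3, S = E(K, T) = 0; E ⊕ 0 = E.
C[1]: T = 4, S = E(K, T) = 9; C ⊕ 9 = 5.
C[2]: T = 5, S = E(K, T) = A; 3 ⊕ A = 9.
C[3]: T = 6, S = E(K, T) = B; E ⊕ B = 5.

C[0] = E, C[1] = 5, C[2] = 9, C[3] = 5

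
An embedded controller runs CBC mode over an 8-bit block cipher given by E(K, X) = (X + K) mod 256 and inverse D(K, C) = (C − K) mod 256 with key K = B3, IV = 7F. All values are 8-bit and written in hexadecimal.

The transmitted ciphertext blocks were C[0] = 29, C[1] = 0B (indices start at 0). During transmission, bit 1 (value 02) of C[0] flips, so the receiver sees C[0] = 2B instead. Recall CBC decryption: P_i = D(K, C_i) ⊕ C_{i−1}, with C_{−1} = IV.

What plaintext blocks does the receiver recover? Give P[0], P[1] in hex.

P[0] = 07, P[1] = 73

Only C[0] changed, to 2B. In CBC, a change in C_i garbles P_i and flips the same bit in P_{i+1}. Decrypting the received ciphertext:
P[0]: D(K, 2B) = 78; 78 ⊕ 7F = 07.
P[1]: D(K, 0B) = 58; 58 ⊕ 2B = 73.
Blocks that differ from the original plaintext: P[0], P[1].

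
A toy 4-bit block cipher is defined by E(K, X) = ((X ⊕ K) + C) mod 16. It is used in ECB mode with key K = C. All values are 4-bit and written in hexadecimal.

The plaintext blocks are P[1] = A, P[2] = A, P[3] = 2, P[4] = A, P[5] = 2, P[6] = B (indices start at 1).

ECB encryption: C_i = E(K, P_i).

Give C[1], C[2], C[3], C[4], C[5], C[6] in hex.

C[1]: E(K, A) = 2.
C[2]: E(K, A) = 2.
C[3]: E(K, 2) = A.
C[4]: E(K, A) = 2.
C[5]: E(K, 2) = A.
C[6]: E(K, B) = 3.

C[1] = 2, C[2] = 2, C[3] = A, C[4] = 2, C[5] = A, C[6] = 3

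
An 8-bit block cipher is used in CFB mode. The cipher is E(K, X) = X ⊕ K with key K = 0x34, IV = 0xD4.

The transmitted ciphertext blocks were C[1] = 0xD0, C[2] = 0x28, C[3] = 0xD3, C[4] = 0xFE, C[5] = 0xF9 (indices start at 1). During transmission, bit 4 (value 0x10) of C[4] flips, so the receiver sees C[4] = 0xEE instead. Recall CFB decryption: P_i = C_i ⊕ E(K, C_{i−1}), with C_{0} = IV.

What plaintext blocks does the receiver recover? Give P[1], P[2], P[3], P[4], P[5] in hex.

Only C[4] changed, to 0xEE. In CFB, a change in C_i flips the same bit in P_i and garbles P_{i+1}. Decrypting the received ciphertext:
P[1]: E(K, 0xD4) = 0xE0; 0xD0 ⊕ 0xE0 = 0x30.
P[2]: E(K, 0xD0) = 0xE4; 0x28 ⊕ 0xE4 = 0xCC.
P[3]: E(K, 0x28) = 0x1C; 0xD3 ⊕ 0x1C = 0xCF.
P[4]: E(K, 0xD3) = 0xE7; 0xEE ⊕ 0xE7 = 0x09.
P[5]: E(K, 0xEE) = 0xDA; 0xF9 ⊕ 0xDA = 0x23.
Blocks that differ from the original plaintext: P[4], P[5].

P[1] = 0x30, P[2] = 0xCC, P[3] = 0xCF, P[4] = 0x09, P[5] = 0x23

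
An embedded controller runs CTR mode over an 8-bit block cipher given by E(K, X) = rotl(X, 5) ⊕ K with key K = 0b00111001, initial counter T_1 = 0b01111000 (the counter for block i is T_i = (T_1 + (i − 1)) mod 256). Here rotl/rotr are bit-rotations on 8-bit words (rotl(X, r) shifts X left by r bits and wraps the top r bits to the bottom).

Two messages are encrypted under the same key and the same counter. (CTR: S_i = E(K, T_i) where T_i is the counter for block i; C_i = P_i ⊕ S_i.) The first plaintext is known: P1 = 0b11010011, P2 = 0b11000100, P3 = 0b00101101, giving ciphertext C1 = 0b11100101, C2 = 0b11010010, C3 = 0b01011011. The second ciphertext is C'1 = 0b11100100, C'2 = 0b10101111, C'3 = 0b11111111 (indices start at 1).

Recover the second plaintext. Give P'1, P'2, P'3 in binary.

In CTR with a reused counter, both messages share the same keystream S_i, so C_i ⊕ C'_i = P_i ⊕ P'_i and thus P'_i = P_i ⊕ C_i ⊕ C'_i.
P'1: 0b11010011 ⊕ 0b11100101 ⊕ 0b11100100 = 0b11010010.
P'2: 0b11000100 ⊕ 0b11010010 ⊕ 0b10101111 = 0b10111001.
P'3: 0b00101101 ⊕ 0b01011011 ⊕ 0b11111111 = 0b10001001.

P'1 = 0b11010010, P'2 = 0b10111001, P'3 = 0b10001001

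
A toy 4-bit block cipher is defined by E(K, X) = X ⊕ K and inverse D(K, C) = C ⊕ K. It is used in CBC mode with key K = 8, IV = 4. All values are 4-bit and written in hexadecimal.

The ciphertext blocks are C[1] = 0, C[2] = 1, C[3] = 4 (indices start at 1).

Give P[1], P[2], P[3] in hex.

CBC decryption: P_i = D(K, C_i) ⊕ C_{i−1}, with C_{0} = IV.
P[1]: D(K, 0) = 8; 8 ⊕ 4 = C.
P[2]: D(K, 1) = 9; 9 ⊕ 0 = 9.
P[3]: D(K, 4) = C; C ⊕ 1 = D.

P[1] = C, P[2] = 9, P[3] = D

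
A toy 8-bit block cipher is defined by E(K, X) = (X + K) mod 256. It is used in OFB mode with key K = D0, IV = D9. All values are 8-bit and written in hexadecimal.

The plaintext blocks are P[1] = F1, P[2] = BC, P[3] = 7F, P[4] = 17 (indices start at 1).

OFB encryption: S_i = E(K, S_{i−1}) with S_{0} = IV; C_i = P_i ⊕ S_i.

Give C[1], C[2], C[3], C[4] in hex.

C[1] = 58, C[2] = C5, C[3] = 36, C[4] = 0E

C[1]: S = E(K, D9) = A9; F1 ⊕ A9 = 58.
C[2]: S = E(K, A9) = 79; BC ⊕ 79 = C5.
C[3]: S = E(K, 79) = 49; 7F ⊕ 49 = 36.
C[4]: S = E(K, 49) = 19; 17 ⊕ 19 = 0E.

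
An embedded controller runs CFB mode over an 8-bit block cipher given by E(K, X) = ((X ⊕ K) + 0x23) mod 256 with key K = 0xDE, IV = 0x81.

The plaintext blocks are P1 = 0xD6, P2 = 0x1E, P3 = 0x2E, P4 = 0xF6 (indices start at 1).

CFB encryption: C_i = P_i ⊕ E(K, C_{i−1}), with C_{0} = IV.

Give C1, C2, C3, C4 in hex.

C1 = 0x54, C2 = 0xB3, C3 = 0xBE, C4 = 0x75

C1: E(K, 0x81) = 0x82; 0xD6 ⊕ 0x82 = 0x54.
C2: E(K, 0x54) = 0xAD; 0x1E ⊕ 0xAD = 0xB3.
C3: E(K, 0xB3) = 0x90; 0x2E ⊕ 0x90 = 0xBE.
C4: E(K, 0xBE) = 0x83; 0xF6 ⊕ 0x83 = 0x75.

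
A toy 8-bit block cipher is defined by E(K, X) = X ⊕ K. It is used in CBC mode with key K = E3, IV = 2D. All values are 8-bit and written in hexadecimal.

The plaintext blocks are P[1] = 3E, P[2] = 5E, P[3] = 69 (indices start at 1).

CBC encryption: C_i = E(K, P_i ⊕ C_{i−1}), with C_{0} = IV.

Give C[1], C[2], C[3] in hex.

C[1]: P[1] ⊕ 2D = 13; E(K, 13) = F0.
C[2]: P[2] ⊕ F0 = AE; E(K, AE) = 4D.
C[3]: P[3] ⊕ 4D = 24; E(K, 24) = C7.

C[1] = F0, C[2] = 4D, C[3] = C7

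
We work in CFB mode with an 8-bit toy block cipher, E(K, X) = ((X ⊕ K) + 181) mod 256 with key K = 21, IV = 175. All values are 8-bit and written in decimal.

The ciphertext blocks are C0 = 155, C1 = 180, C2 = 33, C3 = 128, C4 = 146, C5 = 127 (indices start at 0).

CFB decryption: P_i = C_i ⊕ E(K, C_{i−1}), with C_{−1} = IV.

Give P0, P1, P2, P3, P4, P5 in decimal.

P0: E(K, 175) = 111; 155 ⊕ 111 = 244.
P1: E(K, 155) = 67; 180 ⊕ 67 = 247.
P2: E(K, 180) = 86; 33 ⊕ 86 = 119.
P3: E(K, 33) = 233; 128 ⊕ 233 = 105.
P4: E(K, 128) = 74; 146 ⊕ 74 = 216.
P5: E(K, 146) = 60; 127 ⊕ 60 = 67.

P0 = 244, P1 = 247, P2 = 119, P3 = 105, P4 = 216, P5 = 67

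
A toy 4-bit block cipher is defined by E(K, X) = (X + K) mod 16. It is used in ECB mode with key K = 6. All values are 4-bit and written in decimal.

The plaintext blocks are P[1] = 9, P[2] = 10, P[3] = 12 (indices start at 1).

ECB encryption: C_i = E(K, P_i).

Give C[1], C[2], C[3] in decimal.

C[1] = 15, C[2] = 0, C[3] = 2

C[1]: E(K, 9) = 15.
C[2]: E(K, 10) = 0.
C[3]: E(K, 12) = 2.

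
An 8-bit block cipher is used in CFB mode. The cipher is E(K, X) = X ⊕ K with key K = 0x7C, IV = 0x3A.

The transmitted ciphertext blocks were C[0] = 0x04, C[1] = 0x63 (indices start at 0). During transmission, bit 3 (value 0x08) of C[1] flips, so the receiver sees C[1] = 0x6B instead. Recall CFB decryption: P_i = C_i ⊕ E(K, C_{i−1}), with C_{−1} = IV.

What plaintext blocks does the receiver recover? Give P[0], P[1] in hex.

P[0] = 0x42, P[1] = 0x13

Only C[1] changed, to 0x6B. In CFB, a change in C_i flips the same bit in P_i and garbles P_{i+1}. Decrypting the received ciphertext:
P[0]: E(K, 0x3A) = 0x46; 0x04 ⊕ 0x46 = 0x42.
P[1]: E(K, 0x04) = 0x78; 0x6B ⊕ 0x78 = 0x13.
Blocks that differ from the original plaintext: P[1].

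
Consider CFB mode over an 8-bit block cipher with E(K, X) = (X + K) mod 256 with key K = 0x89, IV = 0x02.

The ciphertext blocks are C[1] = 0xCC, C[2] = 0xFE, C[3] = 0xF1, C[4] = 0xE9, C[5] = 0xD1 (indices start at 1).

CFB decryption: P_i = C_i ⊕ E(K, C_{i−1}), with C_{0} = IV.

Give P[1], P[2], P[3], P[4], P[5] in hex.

P[1] = 0x47, P[2] = 0xAB, P[3] = 0x76, P[4] = 0x93, P[5] = 0xA3

P[1]: E(K, 0x02) = 0x8B; 0xCC ⊕ 0x8B = 0x47.
P[2]: E(K, 0xCC) = 0x55; 0xFE ⊕ 0x55 = 0xAB.
P[3]: E(K, 0xFE) = 0x87; 0xF1 ⊕ 0x87 = 0x76.
P[4]: E(K, 0xF1) = 0x7A; 0xE9 ⊕ 0x7A = 0x93.
P[5]: E(K, 0xE9) = 0x72; 0xD1 ⊕ 0x72 = 0xA3.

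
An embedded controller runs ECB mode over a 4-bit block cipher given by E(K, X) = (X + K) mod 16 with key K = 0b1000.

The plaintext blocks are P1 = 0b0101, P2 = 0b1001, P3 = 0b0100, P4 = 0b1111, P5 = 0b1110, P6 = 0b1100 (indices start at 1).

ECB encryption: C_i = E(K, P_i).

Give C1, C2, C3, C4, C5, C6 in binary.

C1 = 0b1101, C2 = 0b0001, C3 = 0b1100, C4 = 0b0111, C5 = 0b0110, C6 = 0b0100

C1: E(K, 0b0101) = 0b1101.
C2: E(K, 0b1001) = 0b0001.
C3: E(K, 0b0100) = 0b1100.
C4: E(K, 0b1111) = 0b0111.
C5: E(K, 0b1110) = 0b0110.
C6: E(K, 0b1100) = 0b0100.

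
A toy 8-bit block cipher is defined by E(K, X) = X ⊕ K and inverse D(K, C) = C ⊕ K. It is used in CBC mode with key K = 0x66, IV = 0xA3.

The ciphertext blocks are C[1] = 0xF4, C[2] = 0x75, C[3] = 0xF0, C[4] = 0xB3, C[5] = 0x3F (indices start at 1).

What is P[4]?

CBC decryption: P_i = D(K, C_i) ⊕ C_{i−1}, with C_{0} = IV.
P[4]: D(K, 0xB3) = 0xD5; 0xD5 ⊕ 0xF0 = 0x25.

P[4] = 0x25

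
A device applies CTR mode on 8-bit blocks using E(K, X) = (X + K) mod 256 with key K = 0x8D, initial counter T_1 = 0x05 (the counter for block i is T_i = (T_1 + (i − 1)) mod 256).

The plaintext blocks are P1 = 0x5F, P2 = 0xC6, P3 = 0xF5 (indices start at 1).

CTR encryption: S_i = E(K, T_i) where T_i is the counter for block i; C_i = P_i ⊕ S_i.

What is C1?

C1: T = 0x05, S = E(K, T) = 0x92; 0x5F ⊕ 0x92 = 0xCD.

C1 = 0xCD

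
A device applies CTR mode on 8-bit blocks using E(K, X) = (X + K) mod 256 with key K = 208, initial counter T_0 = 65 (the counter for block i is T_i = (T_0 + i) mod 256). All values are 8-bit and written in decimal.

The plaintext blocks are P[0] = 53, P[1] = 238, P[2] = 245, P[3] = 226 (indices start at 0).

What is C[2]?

C[2] = 230

CTR encryption: S_i = E(K, T_i) where T_i is the counter for block i; C_i = P_i ⊕ S_i.
C[0]: T = 65, S = E(K, T) = 17; 53 ⊕ 17 = 36.
C[1]: T = 66, S = E(K, T) = 18; 238 ⊕ 18 = 252.
C[2]: T = 67, S = E(K, T) = 19; 245 ⊕ 19 = 230.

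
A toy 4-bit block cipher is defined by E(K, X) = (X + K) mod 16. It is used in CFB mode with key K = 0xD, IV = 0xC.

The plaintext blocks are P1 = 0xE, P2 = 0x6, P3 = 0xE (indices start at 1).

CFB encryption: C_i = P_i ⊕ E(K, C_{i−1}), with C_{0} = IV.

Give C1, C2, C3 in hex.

C1: E(K, 0xC) = 0x9; 0xE ⊕ 0x9 = 0x7.
C2: E(K, 0x7) = 0x4; 0x6 ⊕ 0x4 = 0x2.
C3: E(K, 0x2) = 0xF; 0xE ⊕ 0xF = 0x1.

C1 = 0x7, C2 = 0x2, C3 = 0x1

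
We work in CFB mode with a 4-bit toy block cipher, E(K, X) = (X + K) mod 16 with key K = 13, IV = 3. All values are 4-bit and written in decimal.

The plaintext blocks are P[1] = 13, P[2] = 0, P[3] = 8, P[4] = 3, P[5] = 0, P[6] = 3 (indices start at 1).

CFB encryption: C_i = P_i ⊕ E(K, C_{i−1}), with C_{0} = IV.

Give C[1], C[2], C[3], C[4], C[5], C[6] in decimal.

C[1]: E(K, 3) = 0; 13 ⊕ 0 = 13.
C[2]: E(K, 13) = 10; 0 ⊕ 10 = 10.
C[3]: E(K, 10) = 7; 8 ⊕ 7 = 15.
C[4]: E(K, 15) = 12; 3 ⊕ 12 = 15.
C[5]: E(K, 15) = 12; 0 ⊕ 12 = 12.
C[6]: E(K, 12) = 9; 3 ⊕ 9 = 10.

C[1] = 13, C[2] = 10, C[3] = 15, C[4] = 15, C[5] = 12, C[6] = 10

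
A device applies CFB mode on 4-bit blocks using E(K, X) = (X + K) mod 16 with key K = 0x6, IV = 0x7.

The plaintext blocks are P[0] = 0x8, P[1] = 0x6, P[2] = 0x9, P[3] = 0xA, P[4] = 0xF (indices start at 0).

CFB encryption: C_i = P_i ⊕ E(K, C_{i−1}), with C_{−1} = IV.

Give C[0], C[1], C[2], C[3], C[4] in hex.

C[0] = 0x5, C[1] = 0xD, C[2] = 0xA, C[3] = 0xA, C[4] = 0xF

C[0]: E(K, 0x7) = 0xD; 0x8 ⊕ 0xD = 0x5.
C[1]: E(K, 0x5) = 0xB; 0x6 ⊕ 0xB = 0xD.
C[2]: E(K, 0xD) = 0x3; 0x9 ⊕ 0x3 = 0xA.
C[3]: E(K, 0xA) = 0x0; 0xA ⊕ 0x0 = 0xA.
C[4]: E(K, 0xA) = 0x0; 0xF ⊕ 0x0 = 0xF.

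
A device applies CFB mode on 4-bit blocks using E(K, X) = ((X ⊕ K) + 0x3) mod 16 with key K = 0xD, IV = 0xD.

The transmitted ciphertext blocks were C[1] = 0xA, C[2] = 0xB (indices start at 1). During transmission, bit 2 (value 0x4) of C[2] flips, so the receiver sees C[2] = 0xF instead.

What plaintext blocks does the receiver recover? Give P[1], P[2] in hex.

CFB decryption: P_i = C_i ⊕ E(K, C_{i−1}), with C_{0} = IV.
Only C[2] changed, to 0xF. In CFB, a change in C_i flips the same bit in P_i and garbles P_{i+1}. Decrypting the received ciphertext:
P[1]: E(K, 0xD) = 0x3; 0xA ⊕ 0x3 = 0x9.
P[2]: E(K, 0xA) = 0xA; 0xF ⊕ 0xA = 0x5.
Blocks that differ from the original plaintext: P[2].

P[1] = 0x9, P[2] = 0x5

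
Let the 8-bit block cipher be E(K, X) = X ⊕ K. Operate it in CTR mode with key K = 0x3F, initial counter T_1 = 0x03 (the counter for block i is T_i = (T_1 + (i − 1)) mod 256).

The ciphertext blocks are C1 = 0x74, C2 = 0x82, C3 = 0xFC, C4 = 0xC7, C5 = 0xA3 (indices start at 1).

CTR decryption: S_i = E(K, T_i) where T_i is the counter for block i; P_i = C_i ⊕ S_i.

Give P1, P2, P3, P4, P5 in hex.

P1 = 0x48, P2 = 0xB9, P3 = 0xC6, P4 = 0xFE, P5 = 0x9B

P1: T = 0x03, S = E(K, T) = 0x3C; 0x74 ⊕ 0x3C = 0x48.
P2: T = 0x04, S = E(K, T) = 0x3B; 0x82 ⊕ 0x3B = 0xB9.
P3: T = 0x05, S = E(K, T) = 0x3A; 0xFC ⊕ 0x3A = 0xC6.
P4: T = 0x06, S = E(K, T) = 0x39; 0xC7 ⊕ 0x39 = 0xFE.
P5: T = 0x07, S = E(K, T) = 0x38; 0xA3 ⊕ 0x38 = 0x9B.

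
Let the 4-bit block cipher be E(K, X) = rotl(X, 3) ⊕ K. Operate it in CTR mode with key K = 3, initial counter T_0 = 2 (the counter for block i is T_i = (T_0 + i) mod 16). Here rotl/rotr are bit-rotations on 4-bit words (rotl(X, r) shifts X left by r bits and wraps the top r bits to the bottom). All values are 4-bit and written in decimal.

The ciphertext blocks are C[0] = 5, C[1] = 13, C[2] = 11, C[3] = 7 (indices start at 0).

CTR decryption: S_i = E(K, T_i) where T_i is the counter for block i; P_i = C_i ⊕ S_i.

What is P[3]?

P[3] = 14

P[3]: T = 5, S = E(K, T) = 9; 7 ⊕ 9 = 14.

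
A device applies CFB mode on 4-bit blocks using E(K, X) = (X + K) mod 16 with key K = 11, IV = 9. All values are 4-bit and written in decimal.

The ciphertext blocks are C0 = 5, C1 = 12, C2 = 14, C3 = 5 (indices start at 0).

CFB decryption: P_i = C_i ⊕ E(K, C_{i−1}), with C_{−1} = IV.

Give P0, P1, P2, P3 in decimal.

P0 = 1, P1 = 12, P2 = 9, P3 = 12

P0: E(K, 9) = 4; 5 ⊕ 4 = 1.
P1: E(K, 5) = 0; 12 ⊕ 0 = 12.
P2: E(K, 12) = 7; 14 ⊕ 7 = 9.
P3: E(K, 14) = 9; 5 ⊕ 9 = 12.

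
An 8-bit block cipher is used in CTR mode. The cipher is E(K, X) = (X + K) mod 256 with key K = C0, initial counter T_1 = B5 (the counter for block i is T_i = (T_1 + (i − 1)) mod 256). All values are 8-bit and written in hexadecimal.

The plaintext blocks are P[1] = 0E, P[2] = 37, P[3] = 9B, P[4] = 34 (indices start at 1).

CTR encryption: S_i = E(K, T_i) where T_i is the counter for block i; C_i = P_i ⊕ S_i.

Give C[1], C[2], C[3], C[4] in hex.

C[1]: T = B5, S = E(K, T) = 75; 0E ⊕ 75 = 7B.
C[2]: T = B6, S = E(K, T) = 76; 37 ⊕ 76 = 41.
C[3]: T = B7, S = E(K, T) = 77; 9B ⊕ 77 = EC.
C[4]: T = B8, S = E(K, T) = 78; 34 ⊕ 78 = 4C.

C[1] = 7B, C[2] = 41, C[3] = EC, C[4] = 4C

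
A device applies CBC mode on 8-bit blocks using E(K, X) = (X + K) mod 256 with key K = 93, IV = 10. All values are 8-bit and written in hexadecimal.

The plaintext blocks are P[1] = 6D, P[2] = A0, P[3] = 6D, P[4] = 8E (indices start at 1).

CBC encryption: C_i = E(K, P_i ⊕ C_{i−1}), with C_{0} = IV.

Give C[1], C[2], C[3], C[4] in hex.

C[1] = 10, C[2] = 43, C[3] = C1, C[4] = E2

C[1]: P[1] ⊕ 10 = 7D; E(K, 7D) = 10.
C[2]: P[2] ⊕ 10 = B0; E(K, B0) = 43.
C[3]: P[3] ⊕ 43 = 2E; E(K, 2E) = C1.
C[4]: P[4] ⊕ C1 = 4F; E(K, 4F) = E2.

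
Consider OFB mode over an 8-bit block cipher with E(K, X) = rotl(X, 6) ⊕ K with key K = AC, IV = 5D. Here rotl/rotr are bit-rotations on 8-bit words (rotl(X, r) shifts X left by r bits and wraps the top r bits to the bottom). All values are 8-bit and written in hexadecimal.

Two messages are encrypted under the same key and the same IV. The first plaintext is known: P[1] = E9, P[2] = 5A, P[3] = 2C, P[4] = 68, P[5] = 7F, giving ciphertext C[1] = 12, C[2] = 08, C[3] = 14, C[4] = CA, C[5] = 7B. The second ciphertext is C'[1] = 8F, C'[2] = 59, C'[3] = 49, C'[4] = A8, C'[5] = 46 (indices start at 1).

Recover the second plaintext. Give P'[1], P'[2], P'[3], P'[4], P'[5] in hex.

In OFB with a reused IV, both messages share the same keystream S_i, so C_i ⊕ C'_i = P_i ⊕ P'_i and thus P'_i = P_i ⊕ C_i ⊕ C'_i.
P'[1]: E9 ⊕ 12 ⊕ 8F = 74.
P'[2]: 5A ⊕ 08 ⊕ 59 = 0B.
P'[3]: 2C ⊕ 14 ⊕ 49 = 71.
P'[4]: 68 ⊕ CA ⊕ A8 = 0A.
P'[5]: 7F ⊕ 7B ⊕ 46 = 42.

P'[1] = 74, P'[2] = 0B, P'[3] = 71, P'[4] = 0A, P'[5] = 42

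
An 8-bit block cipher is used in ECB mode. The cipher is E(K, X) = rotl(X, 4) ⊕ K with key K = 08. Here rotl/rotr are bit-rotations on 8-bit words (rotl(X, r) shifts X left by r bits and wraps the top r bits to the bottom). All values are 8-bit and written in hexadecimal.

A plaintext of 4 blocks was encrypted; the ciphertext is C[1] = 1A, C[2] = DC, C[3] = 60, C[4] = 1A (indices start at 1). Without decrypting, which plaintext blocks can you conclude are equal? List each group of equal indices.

P[1] = P[4]

ECB encrypts each block independently with the same key, so equal ciphertext blocks imply equal plaintext blocks.
C[1] = C[4] = 1A, so P[1] = P[4].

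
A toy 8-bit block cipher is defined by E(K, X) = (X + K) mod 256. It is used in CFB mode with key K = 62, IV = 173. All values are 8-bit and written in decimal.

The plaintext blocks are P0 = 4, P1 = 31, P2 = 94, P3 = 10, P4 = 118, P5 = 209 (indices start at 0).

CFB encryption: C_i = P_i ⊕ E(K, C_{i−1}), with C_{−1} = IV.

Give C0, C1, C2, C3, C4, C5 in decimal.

C0: E(K, 173) = 235; 4 ⊕ 235 = 239.
C1: E(K, 239) = 45; 31 ⊕ 45 = 50.
C2: E(K, 50) = 112; 94 ⊕ 112 = 46.
C3: E(K, 46) = 108; 10 ⊕ 108 = 102.
C4: E(K, 102) = 164; 118 ⊕ 164 = 210.
C5: E(K, 210) = 16; 209 ⊕ 16 = 193.

C0 = 239, C1 = 50, C2 = 46, C3 = 102, C4 = 210, C5 = 193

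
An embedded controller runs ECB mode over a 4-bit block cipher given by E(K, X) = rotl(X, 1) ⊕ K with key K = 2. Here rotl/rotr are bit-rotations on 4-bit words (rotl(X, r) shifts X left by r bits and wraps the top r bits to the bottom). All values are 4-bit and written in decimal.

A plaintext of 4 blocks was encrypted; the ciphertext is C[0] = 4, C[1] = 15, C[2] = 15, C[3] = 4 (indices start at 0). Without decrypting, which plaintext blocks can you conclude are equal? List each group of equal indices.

ECB encrypts each block independently with the same key, so equal ciphertext blocks imply equal plaintext blocks.
C[0] = C[3] = 4, so P[0] = P[3].
C[1] = C[2] = 15, so P[1] = P[2].

P[0] = P[3]; P[1] = P[2]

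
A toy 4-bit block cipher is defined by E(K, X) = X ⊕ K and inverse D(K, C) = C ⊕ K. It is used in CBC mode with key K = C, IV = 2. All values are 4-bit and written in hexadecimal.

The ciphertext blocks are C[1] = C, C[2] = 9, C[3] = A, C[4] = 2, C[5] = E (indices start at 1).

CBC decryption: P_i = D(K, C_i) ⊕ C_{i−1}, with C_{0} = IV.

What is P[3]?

P[3]: D(K, A) = 6; 6 ⊕ 9 = F.

P[3] = F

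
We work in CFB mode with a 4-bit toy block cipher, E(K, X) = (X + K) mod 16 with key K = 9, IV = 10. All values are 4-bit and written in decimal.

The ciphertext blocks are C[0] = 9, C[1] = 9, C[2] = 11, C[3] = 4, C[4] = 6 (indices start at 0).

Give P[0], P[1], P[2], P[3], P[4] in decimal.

CFB decryption: P_i = C_i ⊕ E(K, C_{i−1}), with C_{−1} = IV.
P[0]: E(K, 10) = 3; 9 ⊕ 3 = 10.
P[1]: E(K, 9) = 2; 9 ⊕ 2 = 11.
P[2]: E(K, 9) = 2; 11 ⊕ 2 = 9.
P[3]: E(K, 11) = 4; 4 ⊕ 4 = 0.
P[4]: E(K, 4) = 13; 6 ⊕ 13 = 11.

P[0] = 10, P[1] = 11, P[2] = 9, P[3] = 0, P[4] = 11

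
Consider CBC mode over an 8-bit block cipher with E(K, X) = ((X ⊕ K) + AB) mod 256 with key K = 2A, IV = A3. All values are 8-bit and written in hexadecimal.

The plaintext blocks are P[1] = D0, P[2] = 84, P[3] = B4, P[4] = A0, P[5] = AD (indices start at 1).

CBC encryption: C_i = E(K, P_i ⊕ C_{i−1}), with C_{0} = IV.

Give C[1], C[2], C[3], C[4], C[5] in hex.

C[1] = 04, C[2] = 55, C[3] = 76, C[4] = A7, C[5] = CB

C[1]: P[1] ⊕ A3 = 73; E(K, 73) = 04.
C[2]: P[2] ⊕ 04 = 80; E(K, 80) = 55.
C[3]: P[3] ⊕ 55 = E1; E(K, E1) = 76.
C[4]: P[4] ⊕ 76 = D6; E(K, D6) = A7.
C[5]: P[5] ⊕ A7 = 0A; E(K, 0A) = CB.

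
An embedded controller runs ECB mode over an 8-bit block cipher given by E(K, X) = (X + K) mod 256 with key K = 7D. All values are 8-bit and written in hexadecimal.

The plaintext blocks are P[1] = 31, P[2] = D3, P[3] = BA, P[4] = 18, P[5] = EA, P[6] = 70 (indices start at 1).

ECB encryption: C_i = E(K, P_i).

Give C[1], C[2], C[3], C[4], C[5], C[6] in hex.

C[1] = AE, C[2] = 50, C[3] = 37, C[4] = 95, C[5] = 67, C[6] = ED

C[1]: E(K, 31) = AE.
C[2]: E(K, D3) = 50.
C[3]: E(K, BA) = 37.
C[4]: E(K, 18) = 95.
C[5]: E(K, EA) = 67.
C[6]: E(K, 70) = ED.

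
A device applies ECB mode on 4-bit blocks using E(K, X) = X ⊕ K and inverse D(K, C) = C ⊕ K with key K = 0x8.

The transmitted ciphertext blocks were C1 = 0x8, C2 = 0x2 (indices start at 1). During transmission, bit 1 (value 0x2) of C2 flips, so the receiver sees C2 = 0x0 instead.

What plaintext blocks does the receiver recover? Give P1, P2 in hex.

P1 = 0x0, P2 = 0x8

ECB decryption: P_i = D(K, C_i).
Only C2 changed, to 0x0. In ECB, a change in C_i affects only P_i. Decrypting the received ciphertext:
P1: D(K, 0x8) = 0x0.
P2: D(K, 0x0) = 0x8.
Blocks that differ from the original plaintext: P2.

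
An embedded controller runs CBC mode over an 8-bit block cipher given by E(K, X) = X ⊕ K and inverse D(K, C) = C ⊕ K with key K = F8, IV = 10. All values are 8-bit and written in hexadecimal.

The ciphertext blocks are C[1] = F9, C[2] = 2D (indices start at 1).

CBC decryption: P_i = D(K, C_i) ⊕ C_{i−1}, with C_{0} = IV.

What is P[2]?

P[2]: D(K, 2D) = D5; D5 ⊕ F9 = 2C.

P[2] = 2C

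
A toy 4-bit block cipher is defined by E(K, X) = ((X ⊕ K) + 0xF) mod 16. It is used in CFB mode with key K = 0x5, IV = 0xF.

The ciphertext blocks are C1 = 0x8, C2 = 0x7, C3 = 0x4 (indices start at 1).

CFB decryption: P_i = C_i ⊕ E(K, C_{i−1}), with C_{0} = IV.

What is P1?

P1 = 0x1

P1: E(K, 0xF) = 0x9; 0x8 ⊕ 0x9 = 0x1.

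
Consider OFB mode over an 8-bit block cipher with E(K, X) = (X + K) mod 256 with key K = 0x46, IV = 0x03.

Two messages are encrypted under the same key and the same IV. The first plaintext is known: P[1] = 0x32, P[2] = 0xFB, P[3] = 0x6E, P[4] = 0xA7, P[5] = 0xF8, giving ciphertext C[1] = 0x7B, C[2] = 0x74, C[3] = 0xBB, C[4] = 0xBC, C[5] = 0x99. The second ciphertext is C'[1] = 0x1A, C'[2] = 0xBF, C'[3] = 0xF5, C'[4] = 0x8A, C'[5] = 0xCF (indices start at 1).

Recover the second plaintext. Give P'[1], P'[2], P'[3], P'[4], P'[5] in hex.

P'[1] = 0x53, P'[2] = 0x30, P'[3] = 0x20, P'[4] = 0x91, P'[5] = 0xAE

In OFB with a reused IV, both messages share the same keystream S_i, so C_i ⊕ C'_i = P_i ⊕ P'_i and thus P'_i = P_i ⊕ C_i ⊕ C'_i.
P'[1]: 0x32 ⊕ 0x7B ⊕ 0x1A = 0x53.
P'[2]: 0xFB ⊕ 0x74 ⊕ 0xBF = 0x30.
P'[3]: 0x6E ⊕ 0xBB ⊕ 0xF5 = 0x20.
P'[4]: 0xA7 ⊕ 0xBC ⊕ 0x8A = 0x91.
P'[5]: 0xF8 ⊕ 0x99 ⊕ 0xCF = 0xAE.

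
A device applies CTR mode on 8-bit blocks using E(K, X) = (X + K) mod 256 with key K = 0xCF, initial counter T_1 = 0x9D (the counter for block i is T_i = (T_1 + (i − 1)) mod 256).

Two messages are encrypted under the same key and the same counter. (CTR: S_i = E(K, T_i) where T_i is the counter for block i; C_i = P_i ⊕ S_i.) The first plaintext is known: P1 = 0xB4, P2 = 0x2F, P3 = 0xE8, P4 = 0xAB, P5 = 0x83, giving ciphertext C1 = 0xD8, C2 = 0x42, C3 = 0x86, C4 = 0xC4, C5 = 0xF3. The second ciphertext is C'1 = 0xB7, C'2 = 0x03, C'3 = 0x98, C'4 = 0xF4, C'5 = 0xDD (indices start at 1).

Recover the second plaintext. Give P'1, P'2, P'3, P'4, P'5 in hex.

P'1 = 0xDB, P'2 = 0x6E, P'3 = 0xF6, P'4 = 0x9B, P'5 = 0xAD

In CTR with a reused counter, both messages share the same keystream S_i, so C_i ⊕ C'_i = P_i ⊕ P'_i and thus P'_i = P_i ⊕ C_i ⊕ C'_i.
P'1: 0xB4 ⊕ 0xD8 ⊕ 0xB7 = 0xDB.
P'2: 0x2F ⊕ 0x42 ⊕ 0x03 = 0x6E.
P'3: 0xE8 ⊕ 0x86 ⊕ 0x98 = 0xF6.
P'4: 0xAB ⊕ 0xC4 ⊕ 0xF4 = 0x9B.
P'5: 0x83 ⊕ 0xF3 ⊕ 0xDD = 0xAD.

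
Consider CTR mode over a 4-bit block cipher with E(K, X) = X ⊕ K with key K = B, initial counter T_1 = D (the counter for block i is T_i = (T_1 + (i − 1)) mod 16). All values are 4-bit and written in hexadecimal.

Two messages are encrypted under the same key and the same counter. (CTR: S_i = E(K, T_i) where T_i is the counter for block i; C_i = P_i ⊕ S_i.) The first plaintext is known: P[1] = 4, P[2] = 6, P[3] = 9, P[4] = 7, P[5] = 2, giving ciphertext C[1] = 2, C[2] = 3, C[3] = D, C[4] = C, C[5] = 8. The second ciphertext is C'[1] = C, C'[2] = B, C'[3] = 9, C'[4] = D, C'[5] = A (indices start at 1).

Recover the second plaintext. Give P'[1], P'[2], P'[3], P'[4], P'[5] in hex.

In CTR with a reused counter, both messages share the same keystream S_i, so C_i ⊕ C'_i = P_i ⊕ P'_i and thus P'_i = P_i ⊕ C_i ⊕ C'_i.
P'[1]: 4 ⊕ 2 ⊕ C = A.
P'[2]: 6 ⊕ 3 ⊕ B = E.
P'[3]: 9 ⊕ D ⊕ 9 = D.
P'[4]: 7 ⊕ C ⊕ D = 6.
P'[5]: 2 ⊕ 8 ⊕ A = 0.

P'[1] = A, P'[2] = E, P'[3] = D, P'[4] = 6, P'[5] = 0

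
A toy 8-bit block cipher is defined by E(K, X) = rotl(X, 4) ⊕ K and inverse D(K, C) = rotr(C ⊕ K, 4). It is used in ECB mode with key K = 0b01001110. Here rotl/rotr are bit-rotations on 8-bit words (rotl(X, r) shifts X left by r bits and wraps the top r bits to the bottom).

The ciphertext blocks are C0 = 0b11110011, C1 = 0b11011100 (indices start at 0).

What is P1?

P1 = 0b00101001

ECB decryption: P_i = D(K, C_i).
P1: D(K, 0b11011100) = 0b00101001.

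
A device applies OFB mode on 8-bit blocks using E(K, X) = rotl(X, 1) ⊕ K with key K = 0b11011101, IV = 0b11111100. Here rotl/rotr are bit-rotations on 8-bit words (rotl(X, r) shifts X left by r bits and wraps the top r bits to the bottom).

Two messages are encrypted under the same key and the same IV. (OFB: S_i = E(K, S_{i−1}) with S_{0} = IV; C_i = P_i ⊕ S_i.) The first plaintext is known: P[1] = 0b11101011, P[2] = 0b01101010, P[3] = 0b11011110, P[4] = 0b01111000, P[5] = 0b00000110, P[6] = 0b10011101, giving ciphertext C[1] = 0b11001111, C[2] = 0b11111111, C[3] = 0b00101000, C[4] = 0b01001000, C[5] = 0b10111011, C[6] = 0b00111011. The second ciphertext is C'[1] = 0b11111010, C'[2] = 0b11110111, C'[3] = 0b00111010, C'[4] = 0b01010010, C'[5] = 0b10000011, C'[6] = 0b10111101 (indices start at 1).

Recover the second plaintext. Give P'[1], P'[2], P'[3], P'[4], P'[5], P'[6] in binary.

In OFB with a reused IV, both messages share the same keystream S_i, so C_i ⊕ C'_i = P_i ⊕ P'_i and thus P'_i = P_i ⊕ C_i ⊕ C'_i.
P'[1]: 0b11101011 ⊕ 0b11001111 ⊕ 0b11111010 = 0b11011110.
P'[2]: 0b01101010 ⊕ 0b11111111 ⊕ 0b11110111 = 0b01100010.
P'[3]: 0b11011110 ⊕ 0b00101000 ⊕ 0b00111010 = 0b11001100.
P'[4]: 0b01111000 ⊕ 0b01001000 ⊕ 0b01010010 = 0b01100010.
P'[5]: 0b00000110 ⊕ 0b10111011 ⊕ 0b10000011 = 0b00111110.
P'[6]: 0b10011101 ⊕ 0b00111011 ⊕ 0b10111101 = 0b00011011.

P'[1] = 0b11011110, P'[2] = 0b01100010, P'[3] = 0b11001100, P'[4] = 0b01100010, P'[5] = 0b00111110, P'[6] = 0b00011011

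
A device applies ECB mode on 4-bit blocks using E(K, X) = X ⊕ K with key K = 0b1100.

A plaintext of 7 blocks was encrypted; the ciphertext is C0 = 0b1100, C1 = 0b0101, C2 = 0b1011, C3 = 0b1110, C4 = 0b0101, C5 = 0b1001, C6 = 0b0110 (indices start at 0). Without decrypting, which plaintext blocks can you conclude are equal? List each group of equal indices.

P1 = P4

ECB encrypts each block independently with the same key, so equal ciphertext blocks imply equal plaintext blocks.
C1 = C4 = 0b0101, so P1 = P4.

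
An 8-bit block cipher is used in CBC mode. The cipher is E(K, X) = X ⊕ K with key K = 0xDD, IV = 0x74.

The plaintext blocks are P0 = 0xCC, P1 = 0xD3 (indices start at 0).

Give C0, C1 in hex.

CBC encryption: C_i = E(K, P_i ⊕ C_{i−1}), with C_{−1} = IV.
C0: P0 ⊕ 0x74 = 0xB8; E(K, 0xB8) = 0x65.
C1: P1 ⊕ 0x65 = 0xB6; E(K, 0xB6) = 0x6B.

C0 = 0x65, C1 = 0x6B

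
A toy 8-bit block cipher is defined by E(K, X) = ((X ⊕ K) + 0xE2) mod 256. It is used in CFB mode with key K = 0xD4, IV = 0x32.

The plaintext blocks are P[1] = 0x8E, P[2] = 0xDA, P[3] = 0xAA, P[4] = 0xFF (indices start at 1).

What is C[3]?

C[3] = 0xF6

CFB encryption: C_i = P_i ⊕ E(K, C_{i−1}), with C_{0} = IV.
C[1]: E(K, 0x32) = 0xC8; 0x8E ⊕ 0xC8 = 0x46.
C[2]: E(K, 0x46) = 0x74; 0xDA ⊕ 0x74 = 0xAE.
C[3]: E(K, 0xAE) = 0x5C; 0xAA ⊕ 0x5C = 0xF6.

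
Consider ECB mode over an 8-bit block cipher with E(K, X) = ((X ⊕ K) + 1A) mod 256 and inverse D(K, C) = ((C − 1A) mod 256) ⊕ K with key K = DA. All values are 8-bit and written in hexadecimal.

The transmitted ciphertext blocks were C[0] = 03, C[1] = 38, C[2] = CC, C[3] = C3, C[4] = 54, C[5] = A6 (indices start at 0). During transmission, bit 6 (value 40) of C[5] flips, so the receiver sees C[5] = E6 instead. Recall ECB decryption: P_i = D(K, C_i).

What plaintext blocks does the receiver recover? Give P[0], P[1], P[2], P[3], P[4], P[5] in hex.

P[0] = 33, P[1] = C4, P[2] = 68, P[3] = 73, P[4] = E0, P[5] = 16

Only C[5] changed, to E6. In ECB, a change in C_i affects only P_i. Decrypting the received ciphertext:
P[0]: D(K, 03) = 33.
P[1]: D(K, 38) = C4.
P[2]: D(K, CC) = 68.
P[3]: D(K, C3) = 73.
P[4]: D(K, 54) = E0.
P[5]: D(K, E6) = 16.
Blocks that differ from the original plaintext: P[5].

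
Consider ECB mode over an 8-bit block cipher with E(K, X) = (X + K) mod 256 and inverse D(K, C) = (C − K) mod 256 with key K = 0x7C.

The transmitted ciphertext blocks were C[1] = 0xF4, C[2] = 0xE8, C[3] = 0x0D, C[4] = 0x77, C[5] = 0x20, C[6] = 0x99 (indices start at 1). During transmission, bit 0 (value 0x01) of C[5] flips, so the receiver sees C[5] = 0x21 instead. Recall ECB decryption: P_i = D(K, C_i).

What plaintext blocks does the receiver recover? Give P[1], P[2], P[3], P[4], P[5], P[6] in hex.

P[1] = 0x78, P[2] = 0x6C, P[3] = 0x91, P[4] = 0xFB, P[5] = 0xA5, P[6] = 0x1D

Only C[5] changed, to 0x21. In ECB, a change in C_i affects only P_i. Decrypting the received ciphertext:
P[1]: D(K, 0xF4) = 0x78.
P[2]: D(K, 0xE8) = 0x6C.
P[3]: D(K, 0x0D) = 0x91.
P[4]: D(K, 0x77) = 0xFB.
P[5]: D(K, 0x21) = 0xA5.
P[6]: D(K, 0x99) = 0x1D.
Blocks that differ from the original plaintext: P[5].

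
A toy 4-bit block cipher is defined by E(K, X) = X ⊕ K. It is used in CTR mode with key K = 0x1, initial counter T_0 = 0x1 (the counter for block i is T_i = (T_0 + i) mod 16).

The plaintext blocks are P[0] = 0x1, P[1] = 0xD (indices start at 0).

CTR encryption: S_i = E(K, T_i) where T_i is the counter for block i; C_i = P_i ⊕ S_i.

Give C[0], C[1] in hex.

C[0]: T = 0x1, S = E(K, T) = 0x0; 0x1 ⊕ 0x0 = 0x1.
C[1]: T = 0x2, S = E(K, T) = 0x3; 0xD ⊕ 0x3 = 0xE.

C[0] = 0x1, C[1] = 0xE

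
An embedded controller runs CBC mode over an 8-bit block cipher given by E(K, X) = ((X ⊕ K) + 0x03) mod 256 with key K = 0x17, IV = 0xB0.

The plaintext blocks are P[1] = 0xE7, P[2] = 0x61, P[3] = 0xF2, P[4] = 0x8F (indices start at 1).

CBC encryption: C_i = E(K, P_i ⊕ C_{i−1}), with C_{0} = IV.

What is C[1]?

C[1]: P[1] ⊕ 0xB0 = 0x57; E(K, 0x57) = 0x43.

C[1] = 0x43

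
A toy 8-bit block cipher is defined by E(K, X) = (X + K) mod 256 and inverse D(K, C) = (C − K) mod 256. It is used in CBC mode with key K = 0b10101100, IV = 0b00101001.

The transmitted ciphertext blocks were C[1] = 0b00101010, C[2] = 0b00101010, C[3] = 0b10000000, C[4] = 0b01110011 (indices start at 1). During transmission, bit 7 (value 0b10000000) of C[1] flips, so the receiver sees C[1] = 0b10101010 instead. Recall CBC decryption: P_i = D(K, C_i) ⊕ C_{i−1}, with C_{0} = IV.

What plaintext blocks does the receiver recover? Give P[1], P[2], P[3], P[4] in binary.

Only C[1] changed, to 0b10101010. In CBC, a change in C_i garbles P_i and flips the same bit in P_{i+1}. Decrypting the received ciphertext:
P[1]: D(K, 0b10101010) = 0b11111110; 0b11111110 ⊕ 0b00101001 = 0b11010111.
P[2]: D(K, 0b00101010) = 0b01111110; 0b01111110 ⊕ 0b10101010 = 0b11010100.
P[3]: D(K, 0b10000000) = 0b11010100; 0b11010100 ⊕ 0b00101010 = 0b11111110.
P[4]: D(K, 0b01110011) = 0b11000111; 0b11000111 ⊕ 0b10000000 = 0b01000111.
Blocks that differ from the original plaintext: P[1], P[2].

P[1] = 0b11010111, P[2] = 0b11010100, P[3] = 0b11111110, P[4] = 0b01000111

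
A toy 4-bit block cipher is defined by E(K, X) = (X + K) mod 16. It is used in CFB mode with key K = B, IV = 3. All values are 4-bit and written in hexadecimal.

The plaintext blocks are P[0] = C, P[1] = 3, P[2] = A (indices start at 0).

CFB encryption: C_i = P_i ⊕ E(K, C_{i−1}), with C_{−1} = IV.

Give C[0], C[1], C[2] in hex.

C[0]: E(K, 3) = E; C ⊕ E = 2.
C[1]: E(K, 2) = D; 3 ⊕ D = E.
C[2]: E(K, E) = 9; A ⊕ 9 = 3.

C[0] = 2, C[1] = E, C[2] = 3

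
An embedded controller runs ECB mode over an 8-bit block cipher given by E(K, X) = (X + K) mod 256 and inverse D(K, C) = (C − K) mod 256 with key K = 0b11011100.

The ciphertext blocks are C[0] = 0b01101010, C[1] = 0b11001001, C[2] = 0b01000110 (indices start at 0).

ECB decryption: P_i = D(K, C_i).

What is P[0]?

P[0]: D(K, 0b01101010) = 0b10001110.

P[0] = 0b10001110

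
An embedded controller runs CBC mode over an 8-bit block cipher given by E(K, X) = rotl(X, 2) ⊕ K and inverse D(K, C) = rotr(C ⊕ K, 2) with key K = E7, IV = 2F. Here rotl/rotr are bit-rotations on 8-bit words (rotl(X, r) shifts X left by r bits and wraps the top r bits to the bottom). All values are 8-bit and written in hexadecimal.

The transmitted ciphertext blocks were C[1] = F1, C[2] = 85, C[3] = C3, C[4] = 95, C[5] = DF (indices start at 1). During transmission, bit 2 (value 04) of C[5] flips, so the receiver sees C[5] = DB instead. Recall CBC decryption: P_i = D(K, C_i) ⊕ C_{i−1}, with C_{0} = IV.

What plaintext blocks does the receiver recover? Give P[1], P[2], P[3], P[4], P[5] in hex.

P[1] = AA, P[2] = 69, P[3] = 8C, P[4] = 5F, P[5] = 9A

Only C[5] changed, to DB. In CBC, a change in C_i garbles P_i and flips the same bit in P_{i+1}. Decrypting the received ciphertext:
P[1]: D(K, F1) = 85; 85 ⊕ 2F = AA.
P[2]: D(K, 85) = 98; 98 ⊕ F1 = 69.
P[3]: D(K, C3) = 09; 09 ⊕ 85 = 8C.
P[4]: D(K, 95) = 9C; 9C ⊕ C3 = 5F.
P[5]: D(K, DB) = 0F; 0F ⊕ 95 = 9A.
Blocks that differ from the original plaintext: P[5].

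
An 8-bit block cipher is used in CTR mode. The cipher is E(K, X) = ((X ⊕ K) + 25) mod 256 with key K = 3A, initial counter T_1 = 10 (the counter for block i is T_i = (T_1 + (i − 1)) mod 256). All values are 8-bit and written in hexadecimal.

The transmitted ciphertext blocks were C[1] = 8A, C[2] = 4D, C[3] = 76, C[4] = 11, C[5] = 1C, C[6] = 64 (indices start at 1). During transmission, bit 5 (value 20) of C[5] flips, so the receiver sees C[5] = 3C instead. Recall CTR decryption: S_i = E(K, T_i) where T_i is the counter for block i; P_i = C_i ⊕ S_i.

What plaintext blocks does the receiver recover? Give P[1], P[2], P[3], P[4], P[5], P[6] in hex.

Only C[5] changed, to 3C. In CTR, a change in C_i flips the same bit in P_i only; the keystream is unaffected. Decrypting the received ciphertext:
P[1]: T = 10, S = E(K, T) = 4F; 8A ⊕ 4F = C5.
P[2]: T = 11, S = E(K, T) = 50; 4D ⊕ 50 = 1D.
P[3]: T = 12, S = E(K, T) = 4D; 76 ⊕ 4D = 3B.
P[4]: T = 13, S = E(K, T) = 4E; 11 ⊕ 4E = 5F.
P[5]: T = 14, S = E(K, T) = 53; 3C ⊕ 53 = 6F.
P[6]: T = 15, S = E(K, T) = 54; 64 ⊕ 54 = 30.
Blocks that differ from the original plaintext: P[5].

P[1] = C5, P[2] = 1D, P[3] = 3B, P[4] = 5F, P[5] = 6F, P[6] = 30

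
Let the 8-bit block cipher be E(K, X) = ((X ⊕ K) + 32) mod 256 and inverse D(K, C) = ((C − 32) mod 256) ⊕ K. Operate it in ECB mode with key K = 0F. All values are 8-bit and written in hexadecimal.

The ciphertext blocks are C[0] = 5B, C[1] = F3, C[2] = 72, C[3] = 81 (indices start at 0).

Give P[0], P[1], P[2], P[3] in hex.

ECB decryption: P_i = D(K, C_i).
P[0]: D(K, 5B) = 26.
P[1]: D(K, F3) = CE.
P[2]: D(K, 72) = 4F.
P[3]: D(K, 81) = 40.

P[0] = 26, P[1] = CE, P[2] = 4F, P[3] = 40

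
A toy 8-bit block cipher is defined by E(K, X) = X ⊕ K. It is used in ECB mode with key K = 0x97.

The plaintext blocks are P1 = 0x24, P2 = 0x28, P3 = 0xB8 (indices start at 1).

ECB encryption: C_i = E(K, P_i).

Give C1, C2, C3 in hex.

C1 = 0xB3, C2 = 0xBF, C3 = 0x2F

C1: E(K, 0x24) = 0xB3.
C2: E(K, 0x28) = 0xBF.
C3: E(K, 0xB8) = 0x2F.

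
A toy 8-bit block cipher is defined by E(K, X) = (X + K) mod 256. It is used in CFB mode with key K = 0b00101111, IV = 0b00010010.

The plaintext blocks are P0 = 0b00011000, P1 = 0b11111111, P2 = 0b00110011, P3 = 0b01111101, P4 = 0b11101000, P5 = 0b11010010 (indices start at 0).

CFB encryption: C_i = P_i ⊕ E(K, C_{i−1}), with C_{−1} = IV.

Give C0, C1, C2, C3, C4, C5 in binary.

C0 = 0b01011001, C1 = 0b01110111, C2 = 0b10010101, C3 = 0b10111001, C4 = 0b00000000, C5 = 0b11111101

C0: E(K, 0b00010010) = 0b01000001; 0b00011000 ⊕ 0b01000001 = 0b01011001.
C1: E(K, 0b01011001) = 0b10001000; 0b11111111 ⊕ 0b10001000 = 0b01110111.
C2: E(K, 0b01110111) = 0b10100110; 0b00110011 ⊕ 0b10100110 = 0b10010101.
C3: E(K, 0b10010101) = 0b11000100; 0b01111101 ⊕ 0b11000100 = 0b10111001.
C4: E(K, 0b10111001) = 0b11101000; 0b11101000 ⊕ 0b11101000 = 0b00000000.
C5: E(K, 0b00000000) = 0b00101111; 0b11010010 ⊕ 0b00101111 = 0b11111101.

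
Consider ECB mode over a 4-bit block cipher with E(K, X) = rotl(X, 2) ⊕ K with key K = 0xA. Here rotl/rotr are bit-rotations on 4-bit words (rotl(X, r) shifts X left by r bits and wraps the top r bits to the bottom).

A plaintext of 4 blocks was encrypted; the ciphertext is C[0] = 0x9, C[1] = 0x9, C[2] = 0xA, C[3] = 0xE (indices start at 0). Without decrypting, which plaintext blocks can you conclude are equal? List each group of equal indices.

P[0] = P[1]

ECB encrypts each block independently with the same key, so equal ciphertext blocks imply equal plaintext blocks.
C[0] = C[1] = 0x9, so P[0] = P[1].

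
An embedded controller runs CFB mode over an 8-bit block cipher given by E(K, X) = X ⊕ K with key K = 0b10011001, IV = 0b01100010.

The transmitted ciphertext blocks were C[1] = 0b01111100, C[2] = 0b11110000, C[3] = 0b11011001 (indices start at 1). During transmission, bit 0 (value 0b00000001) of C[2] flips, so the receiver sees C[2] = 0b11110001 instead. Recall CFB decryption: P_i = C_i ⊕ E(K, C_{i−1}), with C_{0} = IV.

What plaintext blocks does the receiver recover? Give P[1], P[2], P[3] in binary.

P[1] = 0b10000111, P[2] = 0b00010100, P[3] = 0b10110001

Only C[2] changed, to 0b11110001. In CFB, a change in C_i flips the same bit in P_i and garbles P_{i+1}. Decrypting the received ciphertext:
P[1]: E(K, 0b01100010) = 0b11111011; 0b01111100 ⊕ 0b11111011 = 0b10000111.
P[2]: E(K, 0b01111100) = 0b11100101; 0b11110001 ⊕ 0b11100101 = 0b00010100.
P[3]: E(K, 0b11110001) = 0b01101000; 0b11011001 ⊕ 0b01101000 = 0b10110001.
Blocks that differ from the original plaintext: P[2], P[3].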